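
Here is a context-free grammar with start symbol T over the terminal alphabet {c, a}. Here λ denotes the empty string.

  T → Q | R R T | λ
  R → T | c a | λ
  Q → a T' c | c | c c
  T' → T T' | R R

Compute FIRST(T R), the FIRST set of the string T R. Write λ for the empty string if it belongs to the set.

{λ, a, c}

FIRST(Q) = {a, c}
FIRST(T) = {λ, a, c}  (via Q, R R T)
FIRST(R) = {λ, a, c}  (via T)
FIRST(T') = {λ, a, c}  (via T T', R R)
FIRST(T R): take FIRST of each symbol in turn, carrying on past any symbol whose FIRST contains λ; result {λ, a, c}.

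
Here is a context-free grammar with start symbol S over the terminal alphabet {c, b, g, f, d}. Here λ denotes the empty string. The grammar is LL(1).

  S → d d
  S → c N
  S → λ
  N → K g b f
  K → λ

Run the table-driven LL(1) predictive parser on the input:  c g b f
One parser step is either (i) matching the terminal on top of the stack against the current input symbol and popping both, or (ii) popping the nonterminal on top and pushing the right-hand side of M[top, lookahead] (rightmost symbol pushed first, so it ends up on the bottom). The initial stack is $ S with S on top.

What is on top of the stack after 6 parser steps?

     Stack      Input      Action
  1  $ S        c g b f $  expand S → c N
  2  $ N c      c g b f $  match c
  3  $ N        g b f $    expand N → K g b f
  4  $ f b g K  g b f $    expand K → λ
  5  $ f b g    g b f $    match g
  6  $ f b      b f $      match b
Stack after step 6: $ f (top = f).

f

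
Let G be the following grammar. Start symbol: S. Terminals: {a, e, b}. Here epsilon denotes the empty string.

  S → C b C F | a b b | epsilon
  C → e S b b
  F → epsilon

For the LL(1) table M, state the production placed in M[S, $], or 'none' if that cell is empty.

S → epsilon

FIRST(C) = {e}
FIRST(F) = {epsilon}
FIRST(S) = {epsilon, a, e}  (via C b C F)
FOLLOW(S) includes $ since S is the start symbol.
FOLLOW(S): in C→e S b b, S is followed by b b with FIRST {b}. Thus FOLLOW(S) = {$, b}.
For S → C b C F: FIRST(C b C F) = {e}, so it goes in M[S, t] for t ∈ {e}.
For S → a b b: FIRST(a b b) = {a}, so it goes in M[S, t] for t ∈ {a}.
For S → epsilon: FIRST(epsilon) = {epsilon}, so it goes in M[S, t] for t ∈ {}; since epsilon ∈ FIRST, also for every t ∈ FOLLOW(S) = {$, b}.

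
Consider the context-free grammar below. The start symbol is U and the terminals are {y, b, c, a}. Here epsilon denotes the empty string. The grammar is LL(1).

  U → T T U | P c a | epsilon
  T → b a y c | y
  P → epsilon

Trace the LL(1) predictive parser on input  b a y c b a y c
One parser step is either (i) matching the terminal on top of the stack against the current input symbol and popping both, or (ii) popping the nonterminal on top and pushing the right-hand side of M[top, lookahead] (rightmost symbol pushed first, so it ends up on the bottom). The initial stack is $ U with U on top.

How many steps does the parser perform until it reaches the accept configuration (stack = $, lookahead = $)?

      Stack          Input              Action
   1  $ U            b a y c b a y c $  expand U → T T U
   2  $ U T T        b a y c b a y c $  expand T → b a y c
   3  $ U T c y a b  b a y c b a y c $  match b
   4  $ U T c y a    a y c b a y c $    match a
   5  $ U T c y      y c b a y c $      match y
   6  $ U T c        c b a y c $        match c
   7  $ U T          b a y c $          expand T → b a y c
   8  $ U c y a b    b a y c $          match b
   9  $ U c y a      a y c $            match a
  10  $ U c y        y c $              match y
  11  $ U c          c $                match c
  12  $ U            $                  expand U → epsilon
Accept reached after 12 steps.

12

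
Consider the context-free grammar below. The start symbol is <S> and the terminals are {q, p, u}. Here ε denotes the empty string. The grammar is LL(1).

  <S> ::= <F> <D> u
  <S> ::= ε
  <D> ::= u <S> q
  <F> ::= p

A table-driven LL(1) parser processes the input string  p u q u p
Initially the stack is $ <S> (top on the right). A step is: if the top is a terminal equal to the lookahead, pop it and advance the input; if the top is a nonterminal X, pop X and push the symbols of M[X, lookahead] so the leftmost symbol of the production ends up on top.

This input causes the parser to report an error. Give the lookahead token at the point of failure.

step 1: stack=$ <S>  input=p u q u p $  — expand <S> ::= <F> <D> u
step 2: stack=$ u <D> <F>  input=p u q u p $  — expand <F> ::= p
step 3: stack=$ u <D> p  input=p u q u p $  — match p
step 4: stack=$ u <D>  input=u q u p $  — expand <D> ::= u <S> q
step 5: stack=$ u q <S> u  input=u q u p $  — match u
step 6: stack=$ u q <S>  input=q u p $  — expand <S> ::= ε
step 7: stack=$ u q  input=q u p $  — match q
step 8: stack=$ u  input=u p $  — match u
step 9: stack=$  input=p $  — error: stack empty but input remains

p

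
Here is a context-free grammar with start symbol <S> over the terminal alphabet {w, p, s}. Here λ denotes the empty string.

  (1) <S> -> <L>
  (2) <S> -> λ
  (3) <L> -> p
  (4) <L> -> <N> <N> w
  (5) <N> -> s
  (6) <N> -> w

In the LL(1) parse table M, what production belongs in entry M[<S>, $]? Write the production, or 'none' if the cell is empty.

FIRST(<N>): from <N>->s we get {s}; from <N>->w we get {w}. So FIRST(<N>) = {s, w}.
FIRST(<L>): from <L>->p we get {p}; from <L>-><N> <N> w we get {s, w}. So FIRST(<L>) = {p, s, w}.
FIRST(<S>): from <S>-><L> we get {p, s, w}; from <S>->λ we get {λ}. So FIRST(<S>) = {λ, p, s, w}.
FOLLOW(<S>) includes $ since <S> is the start symbol.
FOLLOW(<S>): <S> appears on no right-hand side. Thus FOLLOW(<S>) = {$}.
For <S> -> <L>: FIRST(<L>) = {p, s, w}, so it goes in M[<S>, t] for t ∈ {p, s, w}.
For <S> -> λ: FIRST(λ) = {λ}, so it goes in M[<S>, t] for t ∈ {}; since λ ∈ FIRST, also for every t ∈ FOLLOW(<S>) = {$}.

<S> -> λ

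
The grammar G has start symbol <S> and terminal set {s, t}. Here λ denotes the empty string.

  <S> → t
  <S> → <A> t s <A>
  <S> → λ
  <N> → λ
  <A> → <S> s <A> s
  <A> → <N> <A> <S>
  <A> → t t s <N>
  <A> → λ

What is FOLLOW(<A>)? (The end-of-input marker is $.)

{$, s, t}

FIRST(<N>) = {λ}
FIRST(<S>) = {λ, s, t}  (via <A> t s <A>)
FIRST(<A>) = {λ, s, t}  (via <S> s <A> s, <N> <A> <S>)
FOLLOW(<S>) includes $ since <S> is the start symbol.
FOLLOW(<S>): in <A>→<S> s <A> s, <S> is followed by s <A> s with FIRST {s}; in <A>→<N> <A> <S>, the suffix after <S> is empty, so FOLLOW(<S>) ⊇ FOLLOW(<A>) = {$, s, t}. Thus FOLLOW(<S>) = {$, s, t}.
FOLLOW(<A>): in <S>→<A> t s <A> (occurrence 1), <A> is followed by t s <A> with FIRST {t}; in <S>→<A> t s <A> (occurrence 2), the suffix after <A> is empty, so FOLLOW(<A>) ⊇ FOLLOW(<S>) = {$, s, t}; in <A>→<S> s <A> s, <A> is followed by s with FIRST {s}; in <A>→<N> <A> <S>, <A> is followed by <S> with FIRST {λ, s, t}; in <A>→<N> <A> <S>, the suffix after <A> is nullable (adds nothing new). Thus FOLLOW(<A>) = {$, s, t}.
FOLLOW(<N>): in <A>→<N> <A> <S>, <N> is followed by <A> <S> with FIRST {λ, s, t}; in <A>→<N> <A> <S>, the suffix after <N> is nullable, so FOLLOW(<N>) ⊇ FOLLOW(<A>) = {$, s, t}; in <A>→t t s <N>, the suffix after <N> is empty, so FOLLOW(<N>) ⊇ FOLLOW(<A>) = {$, s, t}. Thus FOLLOW(<N>) = {$, s, t}.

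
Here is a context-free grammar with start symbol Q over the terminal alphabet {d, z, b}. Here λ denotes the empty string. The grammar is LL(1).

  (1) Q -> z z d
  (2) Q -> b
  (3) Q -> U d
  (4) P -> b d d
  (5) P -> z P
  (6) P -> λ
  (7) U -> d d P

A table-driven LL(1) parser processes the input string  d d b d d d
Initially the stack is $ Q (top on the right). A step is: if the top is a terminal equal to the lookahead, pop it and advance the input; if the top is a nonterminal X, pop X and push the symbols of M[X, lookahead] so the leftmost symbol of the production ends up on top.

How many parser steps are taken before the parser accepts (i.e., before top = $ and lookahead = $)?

step 1: stack=$ Q  input=d d b d d d $  — expand Q -> U d
step 2: stack=$ d U  input=d d b d d d $  — expand U -> d d P
step 3: stack=$ d P d d  input=d d b d d d $  — match d
step 4: stack=$ d P d  input=d b d d d $  — match d
step 5: stack=$ d P  input=b d d d $  — expand P -> b d d
step 6: stack=$ d d d b  input=b d d d $  — match b
step 7: stack=$ d d d  input=d d d $  — match d
step 8: stack=$ d d  input=d d $  — match d
step 9: stack=$ d  input=d $  — match d
Accept reached after 9 steps.

9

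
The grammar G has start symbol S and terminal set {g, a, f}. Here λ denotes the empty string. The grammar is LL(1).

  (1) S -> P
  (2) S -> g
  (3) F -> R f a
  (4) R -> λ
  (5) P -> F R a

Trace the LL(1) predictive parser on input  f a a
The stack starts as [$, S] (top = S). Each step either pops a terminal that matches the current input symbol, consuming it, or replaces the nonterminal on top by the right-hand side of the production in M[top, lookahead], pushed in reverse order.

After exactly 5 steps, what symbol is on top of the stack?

a

     Stack        Input    Action
  1  $ S          f a a $  expand S -> P
  2  $ P          f a a $  expand P -> F R a
  3  $ a R F      f a a $  expand F -> R f a
  4  $ a R a f R  f a a $  expand R -> λ
  5  $ a R a f    f a a $  match f
Stack after step 5: $ a R a (top = a).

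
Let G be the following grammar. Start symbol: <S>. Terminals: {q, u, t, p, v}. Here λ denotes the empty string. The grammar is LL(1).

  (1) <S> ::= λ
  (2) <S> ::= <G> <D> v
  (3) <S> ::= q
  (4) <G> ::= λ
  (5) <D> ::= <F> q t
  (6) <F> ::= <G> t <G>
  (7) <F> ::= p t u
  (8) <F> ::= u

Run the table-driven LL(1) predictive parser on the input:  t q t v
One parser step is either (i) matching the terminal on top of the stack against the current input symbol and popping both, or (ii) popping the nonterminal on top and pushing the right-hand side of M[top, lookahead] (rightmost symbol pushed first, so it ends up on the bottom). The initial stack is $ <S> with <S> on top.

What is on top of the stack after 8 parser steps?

     Stack              Input      Action
  1  $ <S>              t q t v $  expand <S> ::= <G> <D> v
  2  $ v <D> <G>        t q t v $  expand <G> ::= λ
  3  $ v <D>            t q t v $  expand <D> ::= <F> q t
  4  $ v t q <F>        t q t v $  expand <F> ::= <G> t <G>
  5  $ v t q <G> t <G>  t q t v $  expand <G> ::= λ
  6  $ v t q <G> t      t q t v $  match t
  7  $ v t q <G>        q t v $    expand <G> ::= λ
  8  $ v t q            q t v $    match q
Stack after step 8: $ v t (top = t).

t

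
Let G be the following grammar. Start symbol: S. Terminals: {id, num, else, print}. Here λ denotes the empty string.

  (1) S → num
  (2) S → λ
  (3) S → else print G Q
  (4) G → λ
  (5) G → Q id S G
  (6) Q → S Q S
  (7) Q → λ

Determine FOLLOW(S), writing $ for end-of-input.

{$, else, id, num}

FIRST(S): from S→num we get {num}; from S→λ we get {λ}; from S→else print G Q we get {else}. So FIRST(S) = {λ, else, num}.
FIRST(Q): from Q→S Q S we get {λ, else, num}; from Q→λ we get {λ}. So FIRST(Q) = {λ, else, num}.
FIRST(G): from G→λ we get {λ}; from G→Q id S G we get {else, id, num}. So FIRST(G) = {λ, else, id, num}.
FOLLOW(S) includes $ since S is the start symbol.
FOLLOW(S): in G→Q id S G, S is followed by G with FIRST {λ, else, id, num}; in G→Q id S G, the suffix after S is nullable, so FOLLOW(S) ⊇ FOLLOW(G) = {$, else, id, num}; in Q→S Q S (occurrence 1), S is followed by Q S with FIRST {λ, else, num}; in Q→S Q S (occurrence 1), the suffix after S is nullable, so FOLLOW(S) ⊇ FOLLOW(Q) = {$, else, id, num}; in Q→S Q S (occurrence 2), the suffix after S is empty, so FOLLOW(S) ⊇ FOLLOW(Q) = {$, else, id, num}. Thus FOLLOW(S) = {$, else, id, num}.
FOLLOW(G): in S→else print G Q, G is followed by Q with FIRST {λ, else, num}; in S→else print G Q, the suffix after G is nullable, so FOLLOW(G) ⊇ FOLLOW(S) = {$, else, id, num}; in G→Q id S G, the suffix after G is empty (adds nothing new). Thus FOLLOW(G) = {$, else, id, num}.
FOLLOW(Q): in S→else print G Q, the suffix after Q is empty, so FOLLOW(Q) ⊇ FOLLOW(S) = {$, else, id, num}; in G→Q id S G, Q is followed by id S G with FIRST {id}; in Q→S Q S, Q is followed by S with FIRST {λ, else, num}; in Q→S Q S, the suffix after Q is nullable (adds nothing new). Thus FOLLOW(Q) = {$, else, id, num}.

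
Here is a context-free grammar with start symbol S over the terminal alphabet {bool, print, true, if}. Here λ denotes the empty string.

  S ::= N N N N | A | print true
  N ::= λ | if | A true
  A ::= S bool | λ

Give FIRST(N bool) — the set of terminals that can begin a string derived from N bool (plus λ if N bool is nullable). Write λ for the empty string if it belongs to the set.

{bool, if, print, true}

FIRST(S) = {λ, bool, if, print, true}  (via N N N N, A)
FIRST(A) = {λ, bool, if, print, true}  (via S bool)
FIRST(N) = {λ, bool, if, print, true}  (via A true)
FIRST(N bool): take FIRST of each symbol in turn, carrying on past any symbol whose FIRST contains λ; result {bool, if, print, true}.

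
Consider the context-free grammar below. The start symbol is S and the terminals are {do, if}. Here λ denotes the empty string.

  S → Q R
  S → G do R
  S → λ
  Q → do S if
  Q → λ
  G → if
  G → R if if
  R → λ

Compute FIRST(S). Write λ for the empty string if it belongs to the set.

FIRST(Q) = {λ, do}
FIRST(R) = {λ}
FIRST(G) = {if}  (via R if if)
FIRST(S) = {λ, do, if}  (via Q R, G do R)

{λ, do, if}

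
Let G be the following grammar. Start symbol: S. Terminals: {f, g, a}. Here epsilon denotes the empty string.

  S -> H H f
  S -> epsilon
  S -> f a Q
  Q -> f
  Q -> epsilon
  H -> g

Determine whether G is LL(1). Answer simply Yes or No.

FIRST(S) = {epsilon, f, g}
FIRST(Q) = {epsilon, f}
FIRST(H) = {g}
FOLLOW(S) = {$}
FOLLOW(Q) = {$}
FOLLOW(H) = {f, g}
Each cell of M receives at most one production.

Yes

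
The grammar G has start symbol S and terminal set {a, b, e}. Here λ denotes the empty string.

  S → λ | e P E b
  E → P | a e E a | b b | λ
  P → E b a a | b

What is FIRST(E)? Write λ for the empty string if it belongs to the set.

FIRST(S) = {λ, e}
FIRST(E) = {λ, a, b}  (via P)
FIRST(P) = {a, b}  (via E b a a)

{λ, a, b}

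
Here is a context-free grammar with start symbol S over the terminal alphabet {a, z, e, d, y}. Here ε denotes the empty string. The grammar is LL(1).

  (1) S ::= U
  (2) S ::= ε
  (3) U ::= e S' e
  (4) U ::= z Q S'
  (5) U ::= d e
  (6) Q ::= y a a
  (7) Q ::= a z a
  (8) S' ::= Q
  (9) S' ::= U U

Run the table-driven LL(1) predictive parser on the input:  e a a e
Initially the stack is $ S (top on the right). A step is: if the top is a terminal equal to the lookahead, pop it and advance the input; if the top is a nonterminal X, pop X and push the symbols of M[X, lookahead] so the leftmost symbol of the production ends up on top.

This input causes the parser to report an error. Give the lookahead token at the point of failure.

a

step 1: stack=$ S  input=e a a e $  — expand S ::= U
step 2: stack=$ U  input=e a a e $  — expand U ::= e S' e
step 3: stack=$ e S' e  input=e a a e $  — match e
step 4: stack=$ e S'  input=a a e $  — expand S' ::= Q
step 5: stack=$ e Q  input=a a e $  — expand Q ::= a z a
step 6: stack=$ e a z a  input=a a e $  — match a
step 7: stack=$ e a z  input=a e $  — error: top is terminal z but lookahead is a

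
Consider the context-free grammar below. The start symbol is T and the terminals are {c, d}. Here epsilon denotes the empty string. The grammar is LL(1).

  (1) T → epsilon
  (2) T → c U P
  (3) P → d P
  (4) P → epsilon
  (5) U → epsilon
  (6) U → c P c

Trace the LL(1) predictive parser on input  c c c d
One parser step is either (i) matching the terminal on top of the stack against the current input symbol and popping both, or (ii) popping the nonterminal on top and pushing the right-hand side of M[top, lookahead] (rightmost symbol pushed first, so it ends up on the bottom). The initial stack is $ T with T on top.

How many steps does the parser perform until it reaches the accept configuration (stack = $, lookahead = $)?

9

     Stack      Input      Action
  1  $ T        c c c d $  expand T → c U P
  2  $ P U c    c c c d $  match c
  3  $ P U      c c d $    expand U → c P c
  4  $ P c P c  c c d $    match c
  5  $ P c P    c d $      expand P → epsilon
  6  $ P c      c d $      match c
  7  $ P        d $        expand P → d P
  8  $ P d      d $        match d
  9  $ P        $          expand P → epsilon
Accept reached after 9 steps.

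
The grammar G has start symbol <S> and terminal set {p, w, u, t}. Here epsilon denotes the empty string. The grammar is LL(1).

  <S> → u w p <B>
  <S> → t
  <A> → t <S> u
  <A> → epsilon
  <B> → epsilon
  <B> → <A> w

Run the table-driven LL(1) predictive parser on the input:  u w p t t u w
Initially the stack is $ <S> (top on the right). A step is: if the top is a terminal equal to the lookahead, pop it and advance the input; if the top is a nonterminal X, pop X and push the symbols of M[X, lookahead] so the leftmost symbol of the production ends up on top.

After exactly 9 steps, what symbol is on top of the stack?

u

     Stack        Input            Action
  1  $ <S>        u w p t t u w $  expand <S> → u w p <B>
  2  $ <B> p w u  u w p t t u w $  match u
  3  $ <B> p w    w p t t u w $    match w
  4  $ <B> p      p t t u w $      match p
  5  $ <B>        t t u w $        expand <B> → <A> w
  6  $ w <A>      t t u w $        expand <A> → t <S> u
  7  $ w u <S> t  t t u w $        match t
  8  $ w u <S>    t u w $          expand <S> → t
  9  $ w u t      t u w $          match t
Stack after step 9: $ w u (top = u).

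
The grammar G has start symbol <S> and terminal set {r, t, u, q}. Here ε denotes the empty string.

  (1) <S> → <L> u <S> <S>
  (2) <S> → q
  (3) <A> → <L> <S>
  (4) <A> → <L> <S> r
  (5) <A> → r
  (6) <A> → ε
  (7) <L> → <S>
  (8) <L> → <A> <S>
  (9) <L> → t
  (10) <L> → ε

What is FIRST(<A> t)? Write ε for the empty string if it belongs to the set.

{q, r, t, u}

FIRST(<S>) = {q, r, t, u}  (via <L> u <S> <S>)
FIRST(<A>) = {ε, q, r, t, u}  (via <L> <S>, <L> <S> r)
FIRST(<L>) = {ε, q, r, t, u}  (via <S>, <A> <S>)
FIRST(<A> t): take FIRST of each symbol in turn, carrying on past any symbol whose FIRST contains ε; result {q, r, t, u}.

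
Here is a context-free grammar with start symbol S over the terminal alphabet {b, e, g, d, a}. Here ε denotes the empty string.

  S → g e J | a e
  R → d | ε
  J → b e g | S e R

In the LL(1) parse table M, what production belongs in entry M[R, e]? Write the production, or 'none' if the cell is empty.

FIRST(S): from S→g e J we get {g}; from S→a e we get {a}. So FIRST(S) = {a, g}.
FIRST(R): from R→d we get {d}; from R→ε we get {ε}. So FIRST(R) = {ε, d}.
FIRST(J): from J→b e g we get {b}; from J→S e R we get {a, g}. So FIRST(J) = {a, b, g}.
FOLLOW(S) includes $ since S is the start symbol.
FOLLOW(J): in S→g e J, the suffix after J is empty, so FOLLOW(J) ⊇ FOLLOW(S) = {$, e}. Thus FOLLOW(J) = {$, e}.
FOLLOW(R): in J→S e R, the suffix after R is empty, so FOLLOW(R) ⊇ FOLLOW(J) = {$, e}. Thus FOLLOW(R) = {$, e}.
For R → d: FIRST(d) = {d}, so it goes in M[R, t] for t ∈ {d}.
For R → ε: FIRST(ε) = {ε}, so it goes in M[R, t] for t ∈ {}; since ε ∈ FIRST, also for every t ∈ FOLLOW(R) = {$, e}.

R → ε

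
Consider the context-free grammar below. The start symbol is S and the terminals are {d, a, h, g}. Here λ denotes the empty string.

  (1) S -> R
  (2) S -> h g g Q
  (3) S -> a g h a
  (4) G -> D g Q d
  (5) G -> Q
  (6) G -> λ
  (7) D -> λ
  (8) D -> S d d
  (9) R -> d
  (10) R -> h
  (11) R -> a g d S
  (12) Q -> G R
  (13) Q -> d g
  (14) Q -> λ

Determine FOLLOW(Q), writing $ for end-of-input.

FIRST(R) = {a, d, h}
FIRST(S) = {a, d, h}  (via R)
FIRST(D) = {λ, a, d, h}  (via S d d)
FIRST(G) = {λ, a, d, g, h}  (via D g Q d, Q)
FIRST(Q) = {λ, a, d, g, h}  (via G R)
FOLLOW(S) includes $ since S is the start symbol.
FOLLOW(G): in Q->G R, G is followed by R with FIRST {a, d, h}. Thus FOLLOW(G) = {a, d, h}.
FOLLOW(D): in G->D g Q d, D is followed by g Q d with FIRST {g}. Thus FOLLOW(D) = {g}.
FOLLOW(S): in D->S d d, S is followed by d d with FIRST {d}; in R->a g d S, the suffix after S is empty, so FOLLOW(S) ⊇ FOLLOW(R) = {$, a, d, h}. Thus FOLLOW(S) = {$, a, d, h}.
FOLLOW(Q): in S->h g g Q, the suffix after Q is empty, so FOLLOW(Q) ⊇ FOLLOW(S) = {$, a, d, h}; in G->D g Q d, Q is followed by d with FIRST {d}; in G->Q, the suffix after Q is empty, so FOLLOW(Q) ⊇ FOLLOW(G) = {a, d, h}. Thus FOLLOW(Q) = {$, a, d, h}.
FOLLOW(R): in S->R, the suffix after R is empty, so FOLLOW(R) ⊇ FOLLOW(S) = {$, a, d, h}; in Q->G R, the suffix after R is empty, so FOLLOW(R) ⊇ FOLLOW(Q) = {$, a, d, h}. Thus FOLLOW(R) = {$, a, d, h}.

{$, a, d, h}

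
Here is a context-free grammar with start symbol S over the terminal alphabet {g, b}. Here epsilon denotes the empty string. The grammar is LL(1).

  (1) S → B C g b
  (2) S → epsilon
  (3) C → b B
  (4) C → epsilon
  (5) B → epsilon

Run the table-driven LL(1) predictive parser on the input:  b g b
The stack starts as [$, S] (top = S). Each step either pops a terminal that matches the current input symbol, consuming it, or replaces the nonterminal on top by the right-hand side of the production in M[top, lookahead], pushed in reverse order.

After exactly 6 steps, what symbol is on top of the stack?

step 1: stack=$ S  input=b g b $  — expand S → B C g b
step 2: stack=$ b g C B  input=b g b $  — expand B → epsilon
step 3: stack=$ b g C  input=b g b $  — expand C → b B
step 4: stack=$ b g B b  input=b g b $  — match b
step 5: stack=$ b g B  input=g b $  — expand B → epsilon
step 6: stack=$ b g  input=g b $  — match g
Stack after step 6: $ b (top = b).

b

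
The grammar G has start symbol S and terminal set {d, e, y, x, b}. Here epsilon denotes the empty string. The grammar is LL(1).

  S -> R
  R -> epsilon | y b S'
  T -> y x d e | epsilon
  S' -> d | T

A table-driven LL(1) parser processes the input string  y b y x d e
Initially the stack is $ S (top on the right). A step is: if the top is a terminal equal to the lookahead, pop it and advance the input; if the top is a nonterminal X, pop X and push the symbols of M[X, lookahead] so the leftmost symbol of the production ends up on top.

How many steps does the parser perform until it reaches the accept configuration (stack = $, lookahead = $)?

step 1: stack=$ S  input=y b y x d e $  — expand S -> R
step 2: stack=$ R  input=y b y x d e $  — expand R -> y b S'
step 3: stack=$ S' b y  input=y b y x d e $  — match y
step 4: stack=$ S' b  input=b y x d e $  — match b
step 5: stack=$ S'  input=y x d e $  — expand S' -> T
step 6: stack=$ T  input=y x d e $  — expand T -> y x d e
step 7: stack=$ e d x y  input=y x d e $  — match y
step 8: stack=$ e d x  input=x d e $  — match x
step 9: stack=$ e d  input=d e $  — match d
step 10: stack=$ e  input=e $  — match e
Accept reached after 10 steps.

10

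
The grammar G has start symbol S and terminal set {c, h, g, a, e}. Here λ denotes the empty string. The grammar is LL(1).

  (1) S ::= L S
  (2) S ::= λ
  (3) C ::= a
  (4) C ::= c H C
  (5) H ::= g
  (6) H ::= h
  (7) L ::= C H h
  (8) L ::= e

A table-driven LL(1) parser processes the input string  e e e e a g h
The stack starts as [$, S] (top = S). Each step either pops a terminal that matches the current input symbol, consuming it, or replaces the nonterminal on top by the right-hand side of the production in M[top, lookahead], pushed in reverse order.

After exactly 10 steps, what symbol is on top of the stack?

      Stack  Input            Action
   1  $ S    e e e e a g h $  expand S ::= L S
   2  $ S L  e e e e a g h $  expand L ::= e
   3  $ S e  e e e e a g h $  match e
   4  $ S    e e e a g h $    expand S ::= L S
   5  $ S L  e e e a g h $    expand L ::= e
   6  $ S e  e e e a g h $    match e
   7  $ S    e e a g h $      expand S ::= L S
   8  $ S L  e e a g h $      expand L ::= e
   9  $ S e  e e a g h $      match e
  10  $ S    e a g h $        expand S ::= L S
Stack after step 10: $ S L (top = L).

L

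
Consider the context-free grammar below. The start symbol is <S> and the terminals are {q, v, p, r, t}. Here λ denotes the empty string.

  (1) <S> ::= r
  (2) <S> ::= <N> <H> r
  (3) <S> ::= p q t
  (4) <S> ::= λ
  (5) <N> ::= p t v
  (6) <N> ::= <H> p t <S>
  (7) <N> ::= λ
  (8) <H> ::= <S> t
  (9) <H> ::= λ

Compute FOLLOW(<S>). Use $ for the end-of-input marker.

{$, p, r, t}

FIRST(<S>): from <S>::=r we get {r}; from <S>::=<N> <H> r we get {p, r, t}; from <S>::=p q t we get {p}; from <S>::=λ we get {λ}. So FIRST(<S>) = {λ, p, r, t}.
FIRST(<H>): from <H>::=<S> t we get {p, r, t}; from <H>::=λ we get {λ}. So FIRST(<H>) = {λ, p, r, t}.
FIRST(<N>): from <N>::=p t v we get {p}; from <N>::=<H> p t <S> we get {p, r, t}; from <N>::=λ we get {λ}. So FIRST(<N>) = {λ, p, r, t}.
FOLLOW(<S>) includes $ since <S> is the start symbol.
FOLLOW(<N>): in <S>::=<N> <H> r, <N> is followed by <H> r with FIRST {p, r, t}. Thus FOLLOW(<N>) = {p, r, t}.
FOLLOW(<S>): in <N>::=<H> p t <S>, the suffix after <S> is empty, so FOLLOW(<S>) ⊇ FOLLOW(<N>) = {p, r, t}; in <H>::=<S> t, <S> is followed by t with FIRST {t}. Thus FOLLOW(<S>) = {$, p, r, t}.
FOLLOW(<H>): in <S>::=<N> <H> r, <H> is followed by r with FIRST {r}; in <N>::=<H> p t <S>, <H> is followed by p t <S> with FIRST {p}. Thus FOLLOW(<H>) = {p, r}.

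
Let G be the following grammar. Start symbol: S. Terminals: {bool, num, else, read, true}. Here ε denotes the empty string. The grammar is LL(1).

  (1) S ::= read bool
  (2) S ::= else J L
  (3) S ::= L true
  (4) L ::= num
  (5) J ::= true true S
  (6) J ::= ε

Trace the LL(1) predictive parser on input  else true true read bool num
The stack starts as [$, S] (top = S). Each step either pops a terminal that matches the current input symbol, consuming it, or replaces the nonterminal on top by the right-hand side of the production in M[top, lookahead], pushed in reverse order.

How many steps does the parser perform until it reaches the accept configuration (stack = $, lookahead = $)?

step 1: stack=$ S  input=else true true read bool num $  — expand S ::= else J L
step 2: stack=$ L J else  input=else true true read bool num $  — match else
step 3: stack=$ L J  input=true true read bool num $  — expand J ::= true true S
step 4: stack=$ L S true true  input=true true read bool num $  — match true
step 5: stack=$ L S true  input=true read bool num $  — match true
step 6: stack=$ L S  input=read bool num $  — expand S ::= read bool
step 7: stack=$ L bool read  input=read bool num $  — match read
step 8: stack=$ L bool  input=bool num $  — match bool
step 9: stack=$ L  input=num $  — expand L ::= num
step 10: stack=$ num  input=num $  — match num
Accept reached after 10 steps.

10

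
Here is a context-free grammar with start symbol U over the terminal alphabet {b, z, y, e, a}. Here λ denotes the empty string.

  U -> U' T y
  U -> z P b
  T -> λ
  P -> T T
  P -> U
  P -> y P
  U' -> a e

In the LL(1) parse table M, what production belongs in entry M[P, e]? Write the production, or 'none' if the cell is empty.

FIRST(T): from T->λ we get {λ}. So FIRST(T) = {λ}.
FIRST(U'): from U'->a e we get {a}. So FIRST(U') = {a}.
FIRST(U): from U->U' T y we get {a}; from U->z P b we get {z}. So FIRST(U) = {a, z}.
FIRST(P): from P->T T we get {λ}; from P->U we get {a, z}; from P->y P we get {y}. So FIRST(P) = {λ, a, y, z}.
FOLLOW(U) includes $ since U is the start symbol.
FOLLOW(P): in U->z P b, P is followed by b with FIRST {b}; in P->y P, the suffix after P is empty (adds nothing new). Thus FOLLOW(P) = {b}.
For P -> T T: FIRST(T T) = {λ}, so it goes in M[P, t] for t ∈ {}; since λ ∈ FIRST, also for every t ∈ FOLLOW(P) = {b}.
For P -> U: FIRST(U) = {a, z}, so it goes in M[P, t] for t ∈ {a, z}.
For P -> y P: FIRST(y P) = {y}, so it goes in M[P, t] for t ∈ {y}.
None of these place a production in M[P, e].

none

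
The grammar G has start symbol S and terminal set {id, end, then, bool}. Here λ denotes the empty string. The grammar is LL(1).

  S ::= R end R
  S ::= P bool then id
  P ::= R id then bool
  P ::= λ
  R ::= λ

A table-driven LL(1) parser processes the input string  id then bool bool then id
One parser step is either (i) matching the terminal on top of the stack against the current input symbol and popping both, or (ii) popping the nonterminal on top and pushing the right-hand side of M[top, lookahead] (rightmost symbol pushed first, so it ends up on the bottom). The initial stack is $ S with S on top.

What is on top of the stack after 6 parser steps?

bool

     Stack                          Input                        Action
  1  $ S                            id then bool bool then id $  expand S ::= P bool then id
  2  $ id then bool P               id then bool bool then id $  expand P ::= R id then bool
  3  $ id then bool bool then id R  id then bool bool then id $  expand R ::= λ
  4  $ id then bool bool then id    id then bool bool then id $  match id
  5  $ id then bool bool then       then bool bool then id $     match then
  6  $ id then bool bool            bool bool then id $          match bool
Stack after step 6: $ id then bool (top = bool).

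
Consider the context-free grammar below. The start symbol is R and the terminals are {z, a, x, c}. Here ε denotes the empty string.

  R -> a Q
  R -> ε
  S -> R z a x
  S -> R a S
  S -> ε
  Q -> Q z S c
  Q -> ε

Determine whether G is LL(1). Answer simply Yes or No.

FIRST(R) = {ε, a}
FIRST(S) = {ε, a, z}
FIRST(Q) = {ε, z}
FOLLOW(R) = {$, a, z}
FOLLOW(S) = {c}
FOLLOW(Q) = {$, a, z}
Cell M[Q, z] receives both Q -> Q z S c and Q -> ε — the grammar is not LL(1).

No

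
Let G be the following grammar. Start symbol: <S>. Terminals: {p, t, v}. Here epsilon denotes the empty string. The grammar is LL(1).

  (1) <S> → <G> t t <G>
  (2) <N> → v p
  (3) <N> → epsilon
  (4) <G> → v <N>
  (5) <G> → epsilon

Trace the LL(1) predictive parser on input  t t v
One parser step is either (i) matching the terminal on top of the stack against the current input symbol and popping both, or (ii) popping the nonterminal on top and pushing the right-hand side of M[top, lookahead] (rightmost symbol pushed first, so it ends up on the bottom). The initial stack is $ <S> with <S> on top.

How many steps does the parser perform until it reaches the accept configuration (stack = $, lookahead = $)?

7

     Stack          Input    Action
  1  $ <S>          t t v $  expand <S> → <G> t t <G>
  2  $ <G> t t <G>  t t v $  expand <G> → epsilon
  3  $ <G> t t      t t v $  match t
  4  $ <G> t        t v $    match t
  5  $ <G>          v $      expand <G> → v <N>
  6  $ <N> v        v $      match v
  7  $ <N>          $        expand <N> → epsilon
Accept reached after 7 steps.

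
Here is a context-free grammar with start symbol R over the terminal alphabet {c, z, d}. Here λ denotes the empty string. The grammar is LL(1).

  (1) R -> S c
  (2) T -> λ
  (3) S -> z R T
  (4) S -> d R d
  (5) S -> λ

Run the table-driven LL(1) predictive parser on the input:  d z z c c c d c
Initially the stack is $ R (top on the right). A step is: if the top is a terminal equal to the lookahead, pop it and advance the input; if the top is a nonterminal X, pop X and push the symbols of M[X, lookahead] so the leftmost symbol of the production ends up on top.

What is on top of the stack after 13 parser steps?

c

      Stack              Input              Action
   1  $ R                d z z c c c d c $  expand R -> S c
   2  $ c S              d z z c c c d c $  expand S -> d R d
   3  $ c d R d          d z z c c c d c $  match d
   4  $ c d R            z z c c c d c $    expand R -> S c
   5  $ c d c S          z z c c c d c $    expand S -> z R T
   6  $ c d c T R z      z z c c c d c $    match z
   7  $ c d c T R        z c c c d c $      expand R -> S c
   8  $ c d c T c S      z c c c d c $      expand S -> z R T
   9  $ c d c T c T R z  z c c c d c $      match z
  10  $ c d c T c T R    c c c d c $        expand R -> S c
  11  $ c d c T c T c S  c c c d c $        expand S -> λ
  12  $ c d c T c T c    c c c d c $        match c
  13  $ c d c T c T      c c d c $          expand T -> λ
Stack after step 13: $ c d c T c (top = c).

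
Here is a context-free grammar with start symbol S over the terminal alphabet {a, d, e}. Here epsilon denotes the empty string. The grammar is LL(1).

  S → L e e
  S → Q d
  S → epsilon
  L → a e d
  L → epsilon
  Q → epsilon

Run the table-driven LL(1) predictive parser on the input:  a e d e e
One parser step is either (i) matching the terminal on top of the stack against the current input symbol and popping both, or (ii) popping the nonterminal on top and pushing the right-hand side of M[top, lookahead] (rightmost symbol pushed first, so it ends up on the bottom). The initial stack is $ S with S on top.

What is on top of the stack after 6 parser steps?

e

step 1: stack=$ S  input=a e d e e $  — expand S → L e e
step 2: stack=$ e e L  input=a e d e e $  — expand L → a e d
step 3: stack=$ e e d e a  input=a e d e e $  — match a
step 4: stack=$ e e d e  input=e d e e $  — match e
step 5: stack=$ e e d  input=d e e $  — match d
step 6: stack=$ e e  input=e e $  — match e
Stack after step 6: $ e (top = e).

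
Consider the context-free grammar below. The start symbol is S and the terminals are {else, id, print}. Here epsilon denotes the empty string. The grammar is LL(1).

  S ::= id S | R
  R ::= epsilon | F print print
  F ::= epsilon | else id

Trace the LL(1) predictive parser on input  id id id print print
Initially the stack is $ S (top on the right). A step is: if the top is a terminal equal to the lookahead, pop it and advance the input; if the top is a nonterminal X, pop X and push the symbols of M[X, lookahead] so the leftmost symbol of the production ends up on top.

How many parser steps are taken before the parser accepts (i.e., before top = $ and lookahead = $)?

step 1: stack=$ S  input=id id id print print $  — expand S ::= id S
step 2: stack=$ S id  input=id id id print print $  — match id
step 3: stack=$ S  input=id id print print $  — expand S ::= id S
step 4: stack=$ S id  input=id id print print $  — match id
step 5: stack=$ S  input=id print print $  — expand S ::= id S
step 6: stack=$ S id  input=id print print $  — match id
step 7: stack=$ S  input=print print $  — expand S ::= R
step 8: stack=$ R  input=print print $  — expand R ::= F print print
step 9: stack=$ print print F  input=print print $  — expand F ::= epsilon
step 10: stack=$ print print  input=print print $  — match print
step 11: stack=$ print  input=print $  — match print
Accept reached after 11 steps.

11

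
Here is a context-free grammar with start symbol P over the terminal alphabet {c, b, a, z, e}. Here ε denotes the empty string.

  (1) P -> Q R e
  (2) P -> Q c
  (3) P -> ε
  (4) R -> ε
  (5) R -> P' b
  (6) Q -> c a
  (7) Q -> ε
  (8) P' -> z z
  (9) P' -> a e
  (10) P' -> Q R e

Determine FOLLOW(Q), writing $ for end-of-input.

{a, c, e, z}

FIRST(Q) = {ε, c}
FIRST(P) = {ε, a, c, e, z}  (via Q R e, Q c)
FIRST(R) = {ε, a, c, e, z}  (via P' b)
FIRST(P') = {a, c, e, z}  (via Q R e)
FOLLOW(P) includes $ since P is the start symbol.
FOLLOW(P): P appears on no right-hand side. Thus FOLLOW(P) = {$}.
FOLLOW(R): in P->Q R e, R is followed by e with FIRST {e}; in P'->Q R e, R is followed by e with FIRST {e}. Thus FOLLOW(R) = {e}.
FOLLOW(Q): in P->Q R e, Q is followed by R e with FIRST {a, c, e, z}; in P->Q c, Q is followed by c with FIRST {c}; in P'->Q R e, Q is followed by R e with FIRST {a, c, e, z}. Thus FOLLOW(Q) = {a, c, e, z}.
FOLLOW(P'): in R->P' b, P' is followed by b with FIRST {b}. Thus FOLLOW(P') = {b}.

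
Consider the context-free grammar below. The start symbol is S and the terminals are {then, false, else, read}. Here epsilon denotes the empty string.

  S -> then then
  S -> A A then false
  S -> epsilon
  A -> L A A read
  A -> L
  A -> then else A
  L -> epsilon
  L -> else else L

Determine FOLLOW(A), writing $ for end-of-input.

FIRST(L): from L->epsilon we get {epsilon}; from L->else else L we get {else}. So FIRST(L) = {epsilon, else}.
FIRST(A): from A->L A A read we get {else, read, then}; from A->L we get {epsilon, else}; from A->then else A we get {then}. So FIRST(A) = {epsilon, else, read, then}.
FIRST(S): from S->then then we get {then}; from S->A A then false we get {else, read, then}; from S->epsilon we get {epsilon}. So FIRST(S) = {epsilon, else, read, then}.
FOLLOW(S) includes $ since S is the start symbol.
FOLLOW(S): S appears on no right-hand side. Thus FOLLOW(S) = {$}.
FOLLOW(A): in S->A A then false (occurrence 1), A is followed by A then false with FIRST {else, read, then}; in S->A A then false (occurrence 2), A is followed by then false with FIRST {then}; in A->L A A read (occurrence 1), A is followed by A read with FIRST {else, read, then}; in A->L A A read (occurrence 2), A is followed by read with FIRST {read}; in A->then else A, the suffix after A is empty (adds nothing new). Thus FOLLOW(A) = {else, read, then}.
FOLLOW(L): in A->L A A read, L is followed by A A read with FIRST {else, read, then}; in A->L, the suffix after L is empty, so FOLLOW(L) ⊇ FOLLOW(A) = {else, read, then}; in L->else else L, the suffix after L is empty (adds nothing new). Thus FOLLOW(L) = {else, read, then}.

{else, read, then}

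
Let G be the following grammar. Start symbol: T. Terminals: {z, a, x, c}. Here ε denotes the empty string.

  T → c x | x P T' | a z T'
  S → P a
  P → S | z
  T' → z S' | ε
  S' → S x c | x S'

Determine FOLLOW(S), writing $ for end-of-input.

{$, a, x, z}

FIRST(T) = {a, c, x}
FIRST(T') = {ε, z}
FIRST(S) = {z}  (via P a)
FIRST(P) = {z}  (via S)
FIRST(S') = {x, z}  (via S x c)
FOLLOW(T) includes $ since T is the start symbol.
FOLLOW(T): T appears on no right-hand side. Thus FOLLOW(T) = {$}.
FOLLOW(P): in T→x P T', P is followed by T' with FIRST {ε, z}; in T→x P T', the suffix after P is nullable, so FOLLOW(P) ⊇ FOLLOW(T) = {$}; in S→P a, P is followed by a with FIRST {a}. Thus FOLLOW(P) = {$, a, z}.
FOLLOW(S): in P→S, the suffix after S is empty, so FOLLOW(S) ⊇ FOLLOW(P) = {$, a, z}; in S'→S x c, S is followed by x c with FIRST {x}. Thus FOLLOW(S) = {$, a, x, z}.
FOLLOW(T'): in T→x P T', the suffix after T' is empty, so FOLLOW(T') ⊇ FOLLOW(T) = {$}; in T→a z T', the suffix after T' is empty, so FOLLOW(T') ⊇ FOLLOW(T) = {$}. Thus FOLLOW(T') = {$}.
FOLLOW(S'): in T'→z S', the suffix after S' is empty, so FOLLOW(S') ⊇ FOLLOW(T') = {$}; in S'→x S', the suffix after S' is empty (adds nothing new). Thus FOLLOW(S') = {$}.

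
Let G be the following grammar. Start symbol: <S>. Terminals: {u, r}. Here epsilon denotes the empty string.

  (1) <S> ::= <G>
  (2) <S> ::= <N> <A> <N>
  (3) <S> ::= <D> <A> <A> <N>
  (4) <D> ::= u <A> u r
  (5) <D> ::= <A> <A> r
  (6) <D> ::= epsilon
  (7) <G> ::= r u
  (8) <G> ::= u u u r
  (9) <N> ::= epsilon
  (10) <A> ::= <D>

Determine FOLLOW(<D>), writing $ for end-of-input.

{$, r, u}

FIRST(<G>) = {r, u}
FIRST(<N>) = {epsilon}
FIRST(<S>) = {epsilon, r, u}  (via <G>, <N> <A> <N>, <D> <A> <A> <N>)
FIRST(<D>) = {epsilon, r, u}  (via <A> <A> r)
FIRST(<A>) = {epsilon, r, u}  (via <D>)
FOLLOW(<S>) includes $ since <S> is the start symbol.
FOLLOW(<S>): <S> appears on no right-hand side. Thus FOLLOW(<S>) = {$}.
FOLLOW(<G>): in <S>::=<G>, the suffix after <G> is empty, so FOLLOW(<G>) ⊇ FOLLOW(<S>) = {$}. Thus FOLLOW(<G>) = {$}.
FOLLOW(<N>): in <S>::=<N> <A> <N> (occurrence 1), <N> is followed by <A> <N> with FIRST {epsilon, r, u}; in <S>::=<N> <A> <N> (occurrence 1), the suffix after <N> is nullable, so FOLLOW(<N>) ⊇ FOLLOW(<S>) = {$}; in <S>::=<N> <A> <N> (occurrence 2), the suffix after <N> is empty, so FOLLOW(<N>) ⊇ FOLLOW(<S>) = {$}; in <S>::=<D> <A> <A> <N>, the suffix after <N> is empty, so FOLLOW(<N>) ⊇ FOLLOW(<S>) = {$}. Thus FOLLOW(<N>) = {$, r, u}.
FOLLOW(<A>): in <S>::=<N> <A> <N>, <A> is followed by <N> with FIRST {epsilon}; in <S>::=<N> <A> <N>, the suffix after <A> is nullable, so FOLLOW(<A>) ⊇ FOLLOW(<S>) = {$}; in <S>::=<D> <A> <A> <N> (occurrence 1), <A> is followed by <A> <N> with FIRST {epsilon, r, u}; in <S>::=<D> <A> <A> <N> (occurrence 1), the suffix after <A> is nullable, so FOLLOW(<A>) ⊇ FOLLOW(<S>) = {$}; in <S>::=<D> <A> <A> <N> (occurrence 2), <A> is followed by <N> with FIRST {epsilon}; in <S>::=<D> <A> <A> <N> (occurrence 2), the suffix after <A> is nullable, so FOLLOW(<A>) ⊇ FOLLOW(<S>) = {$}; in <D>::=u <A> u r, <A> is followed by u r with FIRST {u}; in <D>::=<A> <A> r (occurrence 1), <A> is followed by <A> r with FIRST {r, u}; in <D>::=<A> <A> r (occurrence 2), <A> is followed by r with FIRST {r}. Thus FOLLOW(<A>) = {$, r, u}.
FOLLOW(<D>): in <S>::=<D> <A> <A> <N>, <D> is followed by <A> <A> <N> with FIRST {epsilon, r, u}; in <S>::=<D> <A> <A> <N>, the suffix after <D> is nullable, so FOLLOW(<D>) ⊇ FOLLOW(<S>) = {$}; in <A>::=<D>, the suffix after <D> is empty, so FOLLOW(<D>) ⊇ FOLLOW(<A>) = {$, r, u}. Thus FOLLOW(<D>) = {$, r, u}.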